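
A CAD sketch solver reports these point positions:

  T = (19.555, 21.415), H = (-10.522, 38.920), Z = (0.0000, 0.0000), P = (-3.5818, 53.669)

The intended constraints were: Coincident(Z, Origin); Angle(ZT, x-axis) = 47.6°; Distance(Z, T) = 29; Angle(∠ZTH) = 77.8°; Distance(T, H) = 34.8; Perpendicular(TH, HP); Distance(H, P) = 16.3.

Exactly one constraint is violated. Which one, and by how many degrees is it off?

Perpendicular(TH, HP) — off by 5.00°.

Z = (0.00, 0.00) ✓; ZT at 47.60° ✓; |ZT| = 29.00 ✓; ∠ZTH = 77.80° ✓; |TH| = 34.80 ✓; ∠(TH, HP) = 85.00° ✗; |HP| = 16.30 ✓.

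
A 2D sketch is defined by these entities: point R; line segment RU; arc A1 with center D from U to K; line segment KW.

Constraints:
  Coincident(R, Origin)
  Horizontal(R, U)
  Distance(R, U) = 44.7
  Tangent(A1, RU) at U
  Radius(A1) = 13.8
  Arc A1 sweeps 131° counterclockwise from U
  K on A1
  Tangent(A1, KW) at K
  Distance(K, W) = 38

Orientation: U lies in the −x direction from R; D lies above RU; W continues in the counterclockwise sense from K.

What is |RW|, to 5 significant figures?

78.499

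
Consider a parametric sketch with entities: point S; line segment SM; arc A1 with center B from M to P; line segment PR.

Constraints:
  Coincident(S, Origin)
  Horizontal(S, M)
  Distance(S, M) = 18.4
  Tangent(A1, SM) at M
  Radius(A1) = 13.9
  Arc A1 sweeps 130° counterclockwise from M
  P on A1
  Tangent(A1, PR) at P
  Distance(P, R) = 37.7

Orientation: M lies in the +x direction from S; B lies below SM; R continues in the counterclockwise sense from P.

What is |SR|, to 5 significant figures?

60.807

S is at the origin; SM is horizontal with |SM| = 18.4 and M on the +x side, so M = (18.400, 0.0000). Since A1 is tangent to SM there, BM ⟂ SM, so B = M + (0, -13.9) = (18.400, -13.900). On A1, M sits at bearing 90° from B; a 130° counterclockwise sweep puts P at bearing 220°, so P = B + 13.9·(cos 220°, sin 220°) = (7.7520, -22.835). Since A1 is tangent to PR there, BP ⟂ PR, so PR runs along (−sin 220°, cos 220°); with |PR| = 37.7, R = (31.985, -51.715). Then |SR| = |R − S| = 60.807.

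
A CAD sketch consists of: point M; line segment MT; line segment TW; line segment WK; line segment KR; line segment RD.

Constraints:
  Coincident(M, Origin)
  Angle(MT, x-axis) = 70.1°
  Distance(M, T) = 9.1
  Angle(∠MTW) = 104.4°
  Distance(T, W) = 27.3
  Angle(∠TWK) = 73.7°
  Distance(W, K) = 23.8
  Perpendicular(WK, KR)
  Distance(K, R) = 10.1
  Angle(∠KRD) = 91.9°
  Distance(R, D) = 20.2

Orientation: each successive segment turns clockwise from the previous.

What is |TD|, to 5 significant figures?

15.956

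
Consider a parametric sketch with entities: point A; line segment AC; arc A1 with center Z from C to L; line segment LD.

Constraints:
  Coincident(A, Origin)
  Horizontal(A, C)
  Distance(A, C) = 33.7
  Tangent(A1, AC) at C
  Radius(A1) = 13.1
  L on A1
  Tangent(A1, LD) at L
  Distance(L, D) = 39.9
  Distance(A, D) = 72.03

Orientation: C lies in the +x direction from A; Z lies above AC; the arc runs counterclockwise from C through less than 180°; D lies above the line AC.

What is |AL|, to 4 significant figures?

48.27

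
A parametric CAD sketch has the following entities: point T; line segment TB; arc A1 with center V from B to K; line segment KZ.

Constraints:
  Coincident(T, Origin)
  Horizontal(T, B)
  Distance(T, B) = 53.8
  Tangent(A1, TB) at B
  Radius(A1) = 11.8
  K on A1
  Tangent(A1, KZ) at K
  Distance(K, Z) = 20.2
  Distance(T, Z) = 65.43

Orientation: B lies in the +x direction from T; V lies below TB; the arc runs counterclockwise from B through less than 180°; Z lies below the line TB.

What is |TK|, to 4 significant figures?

47.65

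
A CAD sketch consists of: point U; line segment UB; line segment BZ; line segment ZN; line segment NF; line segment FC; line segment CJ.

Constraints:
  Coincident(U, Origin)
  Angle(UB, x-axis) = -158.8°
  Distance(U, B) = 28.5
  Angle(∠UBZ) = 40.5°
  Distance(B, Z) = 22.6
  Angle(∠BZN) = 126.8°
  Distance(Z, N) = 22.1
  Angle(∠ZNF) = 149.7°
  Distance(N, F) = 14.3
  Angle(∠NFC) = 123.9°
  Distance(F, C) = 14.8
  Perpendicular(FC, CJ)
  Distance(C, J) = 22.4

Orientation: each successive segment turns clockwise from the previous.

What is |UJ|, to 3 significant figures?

11.6

∠NFC = 123.9° gives FC at -77.9° from the x-axis; with |FC| = 14.8, C = (22.4, -6.92). FC is perpendicular to CJ, so CJ runs at -168°; with |CJ| = 22.4, J = (0.478, -11.6). Then |UJ| = |J − U| = 11.6.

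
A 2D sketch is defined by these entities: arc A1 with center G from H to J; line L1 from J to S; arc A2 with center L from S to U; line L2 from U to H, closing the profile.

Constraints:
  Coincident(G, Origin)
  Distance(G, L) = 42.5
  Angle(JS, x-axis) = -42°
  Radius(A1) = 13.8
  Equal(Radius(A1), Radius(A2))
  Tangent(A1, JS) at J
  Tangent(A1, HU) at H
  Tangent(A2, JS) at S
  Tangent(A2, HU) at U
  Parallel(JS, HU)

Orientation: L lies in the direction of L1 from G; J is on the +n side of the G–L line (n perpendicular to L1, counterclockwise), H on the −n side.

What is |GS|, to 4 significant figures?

44.68

The slot axis is L1's direction at -42.0°, so u = (cos -42.0°, sin -42.0°) = (0.7431, -0.6691) and n = (−sin -42.0°, cos -42.0°) = (0.6691, 0.7431). G is at the origin and L lies 42.5 along u from G, so L = 42.5·u = (31.58, -28.44). Tangency of A1 to both parallel lines with radius 13.8 puts J and H at G ± 13.8·n: J = (9.234, 10.26), H = (-9.234, -10.26). Equal radii place S and U the same way about L: S = L + 13.8·n = (40.82, -18.18), U = L − 13.8·n = (22.35, -38.69). Then |GS| = |S − G| = 44.68.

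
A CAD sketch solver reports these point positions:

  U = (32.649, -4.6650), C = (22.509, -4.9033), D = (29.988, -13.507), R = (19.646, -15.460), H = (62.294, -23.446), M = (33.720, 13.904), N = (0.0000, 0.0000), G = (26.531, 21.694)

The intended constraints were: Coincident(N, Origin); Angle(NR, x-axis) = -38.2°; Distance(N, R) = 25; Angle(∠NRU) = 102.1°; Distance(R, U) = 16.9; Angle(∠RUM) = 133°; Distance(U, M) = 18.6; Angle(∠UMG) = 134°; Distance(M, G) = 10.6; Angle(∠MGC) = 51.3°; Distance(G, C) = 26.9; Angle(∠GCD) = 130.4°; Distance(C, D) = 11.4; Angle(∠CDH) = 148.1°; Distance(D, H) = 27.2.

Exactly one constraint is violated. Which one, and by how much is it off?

Distance(D, H) = 27.2 — off by 6.60.

N = (0.00, 0.00) ✓; NR at -38.20° ✓; |NR| = 25.00 ✓; ∠NRU = 102.1° ✓; |RU| = 16.90 ✓; ∠RUM = 133.0° ✓; |UM| = 18.60 ✓; ∠UMG = 134.0° ✓; |MG| = 10.60 ✓; ∠MGC = 51.30° ✓; |GC| = 26.90 ✓; ∠GCD = 130.4° ✓; |CD| = 11.40 ✓; ∠CDH = 148.1° ✓; |DH| = 33.80 ✗.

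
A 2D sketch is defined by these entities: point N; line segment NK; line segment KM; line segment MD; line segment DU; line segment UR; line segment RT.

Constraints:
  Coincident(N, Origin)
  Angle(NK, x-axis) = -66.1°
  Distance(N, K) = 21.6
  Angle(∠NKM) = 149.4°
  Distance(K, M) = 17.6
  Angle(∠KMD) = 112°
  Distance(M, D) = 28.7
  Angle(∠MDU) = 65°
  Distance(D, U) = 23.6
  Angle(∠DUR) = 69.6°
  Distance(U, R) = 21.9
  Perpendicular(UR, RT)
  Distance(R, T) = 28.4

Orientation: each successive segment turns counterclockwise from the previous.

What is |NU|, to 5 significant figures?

27.444

∠KMD = 112.0° gives MD at 32.500° from the x-axis; with |MD| = 28.7, D = (47.285, -14.548). ∠MDU = 65.0° gives DU at 147.50° from the x-axis; with |DU| = 23.6, U = (27.381, -1.8675). Then |NU| = |U − N| = 27.444.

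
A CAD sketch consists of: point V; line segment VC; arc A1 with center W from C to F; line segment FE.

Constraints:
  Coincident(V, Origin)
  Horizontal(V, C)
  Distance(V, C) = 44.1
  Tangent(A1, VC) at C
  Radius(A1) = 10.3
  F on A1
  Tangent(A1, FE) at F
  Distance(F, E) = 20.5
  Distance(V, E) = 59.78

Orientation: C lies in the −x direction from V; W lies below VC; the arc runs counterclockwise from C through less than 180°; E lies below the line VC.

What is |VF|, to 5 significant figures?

55.582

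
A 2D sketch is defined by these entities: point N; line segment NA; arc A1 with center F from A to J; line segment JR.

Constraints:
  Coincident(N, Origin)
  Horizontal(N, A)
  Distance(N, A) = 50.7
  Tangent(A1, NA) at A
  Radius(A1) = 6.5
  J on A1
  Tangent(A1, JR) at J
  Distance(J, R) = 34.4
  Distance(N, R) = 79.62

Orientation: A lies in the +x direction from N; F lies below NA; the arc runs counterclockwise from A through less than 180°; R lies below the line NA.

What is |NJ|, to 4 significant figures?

47.69

N is at the origin; NA is horizontal with |NA| = 50.7 and A on the +x side, so A = (50.70, 0.000). The tangent condition forces FA to be normal to NA, so F = A + (0, -6.5) = (50.70, -6.500). Since FJ ⟂ JR (tangency), |FR| = √(6.5² + 34.4²) = 35.01 regardless of where J sits on A1. So R lies on both circle(N, 79.62) and circle(F, 35.01); the below-NA intersection is R = (71.78, -34.45). J is the foot of the tangent from R: J = (46.33, -11.31).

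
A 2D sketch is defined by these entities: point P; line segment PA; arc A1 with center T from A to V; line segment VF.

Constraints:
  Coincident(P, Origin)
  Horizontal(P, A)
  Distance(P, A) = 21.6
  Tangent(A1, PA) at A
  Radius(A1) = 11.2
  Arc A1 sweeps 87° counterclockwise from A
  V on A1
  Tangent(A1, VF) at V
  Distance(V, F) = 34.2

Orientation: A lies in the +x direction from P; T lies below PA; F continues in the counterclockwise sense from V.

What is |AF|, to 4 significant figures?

46.61

P is at the origin; P and A share the same y with |PA| = 21.6 and A on the +x side, so A = (21.60, 0.000). Since A1 is tangent to PA there, TA ⟂ PA, so T = A + (0, -11.2) = (21.60, -11.20). On A1, A sits at bearing 90° from T; an 87° counterclockwise sweep puts V at bearing 177°, so V = T + 11.2·(cos 177°, sin 177°) = (10.42, -10.61). The tangent condition forces TV to be normal to VF, so VF runs along (−sin 177°, cos 177°); with |VF| = 34.2, F = (8.625, -44.77). Then |AF| = |F − A| = 46.61.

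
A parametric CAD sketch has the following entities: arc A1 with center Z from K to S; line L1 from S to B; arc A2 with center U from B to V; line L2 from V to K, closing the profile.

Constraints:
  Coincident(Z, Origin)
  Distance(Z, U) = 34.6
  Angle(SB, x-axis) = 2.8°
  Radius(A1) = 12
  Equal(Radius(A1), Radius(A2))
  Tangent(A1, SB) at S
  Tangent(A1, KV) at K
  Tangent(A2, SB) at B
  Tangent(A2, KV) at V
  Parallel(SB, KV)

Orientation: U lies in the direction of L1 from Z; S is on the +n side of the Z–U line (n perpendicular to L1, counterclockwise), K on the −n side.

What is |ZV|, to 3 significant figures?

36.6

Tangency of A1 to both parallel lines with radius 12.0 puts S and K at Z ± 12.0·n: S = (-0.586, 12.0), K = (0.586, -12.0). Equal radii place B and V the same way about U: B = U + 12.0·n = (34.0, 13.7), V = U − 12.0·n = (35.1, -10.3). Then |ZV| = |V − Z| = 36.6.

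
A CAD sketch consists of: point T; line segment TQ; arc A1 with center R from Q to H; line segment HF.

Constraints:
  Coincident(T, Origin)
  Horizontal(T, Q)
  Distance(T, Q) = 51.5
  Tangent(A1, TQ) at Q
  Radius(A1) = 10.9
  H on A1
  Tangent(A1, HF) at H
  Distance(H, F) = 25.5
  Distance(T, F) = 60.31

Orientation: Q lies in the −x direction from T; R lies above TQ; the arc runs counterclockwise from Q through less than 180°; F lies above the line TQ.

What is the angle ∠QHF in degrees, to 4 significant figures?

128.4°

T is at the origin; T and Q share the same y with |TQ| = 51.5 and Q on the −x side, so Q = (-51.50, 0.000). A1 meets TQ tangentially, so RQ is at right angles to TQ, so R = Q + (0, 10.9) = (-51.50, 10.90). Since RH ⟂ HF (tangency), |RF| = √(10.9² + 25.5²) = 27.73 regardless of where H sits on A1. So F lies on both circle(T, 60.31) and circle(R, 27.73); the above-TQ intersection is F = (-46.66, 38.21). H is the foot of the tangent from F: H = (-40.88, 13.37).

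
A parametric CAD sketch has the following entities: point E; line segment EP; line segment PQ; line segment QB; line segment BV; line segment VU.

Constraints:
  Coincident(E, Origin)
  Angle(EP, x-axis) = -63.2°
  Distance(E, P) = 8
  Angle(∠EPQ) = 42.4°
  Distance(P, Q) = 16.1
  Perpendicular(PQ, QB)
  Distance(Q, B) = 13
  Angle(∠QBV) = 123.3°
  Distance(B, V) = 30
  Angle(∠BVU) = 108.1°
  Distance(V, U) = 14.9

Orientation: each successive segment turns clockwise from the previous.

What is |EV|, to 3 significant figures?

28.3

PQ ⟂ QB, so QB runs at 69.2°; with |QB| = 13.0, B = (-6.83, 10.7). ∠QBV = 123.3° gives BV at 12.5° from the x-axis; with |BV| = 30.0, V = (22.5, 17.2). Then |EV| = |V − E| = 28.3.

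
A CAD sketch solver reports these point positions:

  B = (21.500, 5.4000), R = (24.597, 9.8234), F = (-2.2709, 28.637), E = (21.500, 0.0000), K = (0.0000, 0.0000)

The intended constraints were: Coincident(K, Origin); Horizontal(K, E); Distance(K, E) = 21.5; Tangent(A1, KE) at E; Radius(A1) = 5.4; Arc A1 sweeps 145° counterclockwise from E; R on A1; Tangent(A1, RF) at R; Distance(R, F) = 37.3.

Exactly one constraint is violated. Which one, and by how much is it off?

Distance(R, F) = 37.3 — off by 4.50.

K = (0.00, 0.00) ✓; K.y = 0.00, E.y = 0.00 ✓; |KE| = 21.50 ✓; ∠(BE, EK) = 90.00° ✓; |BE| = 5.400 ✓; bearing(B→R) − bearing(B→E) = 145.0° ✓; |BR| = 5.400 ✓; ∠(BR, RF) = 90.00° ✓; |RF| = 32.80 ✗.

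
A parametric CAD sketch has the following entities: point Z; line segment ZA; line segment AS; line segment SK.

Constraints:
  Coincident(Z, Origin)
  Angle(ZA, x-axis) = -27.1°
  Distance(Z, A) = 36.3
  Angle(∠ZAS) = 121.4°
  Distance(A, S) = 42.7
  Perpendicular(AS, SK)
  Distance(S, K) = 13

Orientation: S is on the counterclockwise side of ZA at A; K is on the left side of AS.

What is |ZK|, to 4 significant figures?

64.18

∠ZAS = 121.4°, so AS runs at -27.1° + (180° − 121.4°) = 31.50° from the x-axis; with |AS| = 42.7, S = A + 42.7·(cos 31.50°, sin 31.50°) = (68.72, 5.774). AS ⟂ SK; with |SK| = 13.0 on the left of AS, K = S + 13.0·(-0.5225, 0.8526) = (61.93, 16.86). Then |ZK| = |K − Z| = 64.18.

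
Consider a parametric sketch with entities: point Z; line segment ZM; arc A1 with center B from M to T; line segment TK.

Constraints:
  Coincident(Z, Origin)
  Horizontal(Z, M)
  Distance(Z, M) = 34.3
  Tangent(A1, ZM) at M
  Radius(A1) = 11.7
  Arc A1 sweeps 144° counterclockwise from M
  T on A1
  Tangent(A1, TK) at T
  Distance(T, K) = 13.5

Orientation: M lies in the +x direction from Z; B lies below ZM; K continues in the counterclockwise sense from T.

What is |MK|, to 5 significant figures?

29.380

Z is at the origin; Z and M share the same y with |ZM| = 34.3 and M on the +x side, so M = (34.300, 0.0000). Since A1 is tangent to ZM there, BM ⟂ ZM, so B = M + (0, -11.7) = (34.300, -11.700). On A1, M sits at bearing 90° from B; a 144° counterclockwise sweep puts T at bearing 234°, so T = B + 11.7·(cos 234°, sin 234°) = (27.423, -21.165). Tangency of A1 to TK means the radius BT is perpendicular to TK, so TK runs along (−sin 234°, cos 234°); with |TK| = 13.5, K = (38.345, -29.101). Then |MK| = |K − M| = 29.380.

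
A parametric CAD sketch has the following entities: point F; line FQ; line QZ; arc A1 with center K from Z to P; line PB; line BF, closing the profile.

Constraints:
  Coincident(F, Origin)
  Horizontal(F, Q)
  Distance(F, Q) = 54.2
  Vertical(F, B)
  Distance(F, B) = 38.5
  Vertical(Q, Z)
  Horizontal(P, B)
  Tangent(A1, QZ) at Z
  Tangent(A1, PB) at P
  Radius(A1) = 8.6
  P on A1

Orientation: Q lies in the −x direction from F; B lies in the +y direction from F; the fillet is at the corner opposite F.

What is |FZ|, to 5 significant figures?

61.900

F is at the origin; FQ is horizontal with |FQ| = 54.2 and Q on the −x side, so Q = (-54.200, 0.0000). F and B share the same x with |FB| = 38.5 and B on the +y side, so B = (0.0000, 38.500). The virtual corner opposite F is at (-54.200, 38.500). Tangency of A1 to QZ means the radius KZ is perpendicular to QZ and tangency of A1 to PB means the radius KP is perpendicular to PB, with radius 8.6, so the center K sits 8.6 in from both sides at K = (-45.600, 29.900). That places the tangent points at Z = (-54.200, 29.900) on QZ and P = (-45.600, 38.500) on PB. Then |FZ| = |Z − F| = 61.900.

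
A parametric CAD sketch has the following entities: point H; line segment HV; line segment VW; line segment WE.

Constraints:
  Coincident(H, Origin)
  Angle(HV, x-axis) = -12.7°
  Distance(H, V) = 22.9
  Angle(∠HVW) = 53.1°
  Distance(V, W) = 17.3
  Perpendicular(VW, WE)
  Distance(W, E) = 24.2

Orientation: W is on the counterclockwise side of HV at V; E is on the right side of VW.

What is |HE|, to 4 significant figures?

42.66

H is at the origin; HV runs at -12.7° with length 22.9, so V = 22.9·(cos -12.7°, sin -12.7°) = (22.34, -5.034). ∠HVW = 53.1°, so VW runs at -12.7° + (180° − 53.1°) = 114.2° from the x-axis; with |VW| = 17.3, W = V + 17.3·(cos 114.2°, sin 114.2°) = (15.25, 10.75). VW is perpendicular to WE; with |WE| = 24.2 on the right of VW, E = W + 24.2·(0.9121, 0.4099) = (37.32, 20.67). Then |HE| = |E − H| = 42.66.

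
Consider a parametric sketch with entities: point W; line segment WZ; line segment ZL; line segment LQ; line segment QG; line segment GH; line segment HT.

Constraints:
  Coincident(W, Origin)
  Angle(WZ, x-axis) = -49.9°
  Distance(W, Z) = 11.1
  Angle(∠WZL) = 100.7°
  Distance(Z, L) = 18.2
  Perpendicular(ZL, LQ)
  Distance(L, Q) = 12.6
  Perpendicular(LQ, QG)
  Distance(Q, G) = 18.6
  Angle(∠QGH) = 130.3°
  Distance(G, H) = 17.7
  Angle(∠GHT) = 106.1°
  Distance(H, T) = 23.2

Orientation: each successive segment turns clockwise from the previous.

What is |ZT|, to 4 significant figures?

20.25

W is at the origin; WZ runs at -49.9° with length 11.1, so Z = (7.150, -8.491). ∠WZL = 100.7° gives ZL at -129.2° from the x-axis; with |ZL| = 18.2, L = (-4.353, -22.59). The perpendicularity gives LQ at right angles to ZL, so LQ runs at 140.8°; with |LQ| = 12.6, Q = (-14.12, -14.63). LQ ⟂ QG, so QG runs at 50.80°; with |QG| = 18.6, G = (-2.362, -0.2171). ∠QGH = 130.3° gives GH at 1.100° from the x-axis; with |GH| = 17.7, H = (15.34, 0.1227). ∠GHT = 106.1° gives HT at -72.80° from the x-axis; with |HT| = 23.2, T = (22.20, -22.04). Then |ZT| = |T − Z| = 20.25.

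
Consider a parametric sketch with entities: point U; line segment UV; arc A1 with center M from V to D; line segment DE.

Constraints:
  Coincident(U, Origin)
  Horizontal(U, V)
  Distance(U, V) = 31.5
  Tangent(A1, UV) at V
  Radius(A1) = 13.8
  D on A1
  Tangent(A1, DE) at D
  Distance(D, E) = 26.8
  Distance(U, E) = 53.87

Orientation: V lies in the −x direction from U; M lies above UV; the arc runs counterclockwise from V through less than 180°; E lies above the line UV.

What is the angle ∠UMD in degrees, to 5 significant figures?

50.260°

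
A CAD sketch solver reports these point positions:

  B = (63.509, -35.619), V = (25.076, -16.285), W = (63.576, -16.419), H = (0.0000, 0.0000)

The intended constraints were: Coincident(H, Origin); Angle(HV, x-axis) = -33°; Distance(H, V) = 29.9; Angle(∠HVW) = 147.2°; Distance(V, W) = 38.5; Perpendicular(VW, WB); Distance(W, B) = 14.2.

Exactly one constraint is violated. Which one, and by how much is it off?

Distance(W, B) = 14.2 — off by 5.00.

H = (0.00, 0.00) ✓; HV at -33.00° ✓; |HV| = 29.90 ✓; ∠HVW = 147.2° ✓; |VW| = 38.50 ✓; ∠(VW, WB) = 90.00° ✓; |WB| = 19.20 ✗.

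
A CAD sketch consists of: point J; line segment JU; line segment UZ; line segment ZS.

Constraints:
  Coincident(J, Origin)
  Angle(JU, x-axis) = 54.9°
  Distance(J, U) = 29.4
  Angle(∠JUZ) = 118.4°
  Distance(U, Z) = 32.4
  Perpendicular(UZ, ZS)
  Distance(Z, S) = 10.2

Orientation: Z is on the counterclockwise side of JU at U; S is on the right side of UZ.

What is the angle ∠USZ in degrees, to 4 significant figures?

72.53°

J is at the origin; JU runs at 54.9° with length 29.4, so U = 29.4·(cos 54.9°, sin 54.9°) = (16.91, 24.05). ∠JUZ = 118.4°, so UZ runs at 54.9° + (180° − 118.4°) = 116.5° from the x-axis; with |UZ| = 32.4, Z = U + 32.4·(cos 116.5°, sin 116.5°) = (2.448, 53.05). UZ is perpendicular to ZS; with |ZS| = 10.2 on the right of UZ, S = Z + 10.2·(0.8949, 0.4462) = (11.58, 57.60). Then cos ∠USZ = SU·SZ / (|SU||SZ|), giving 72.53°.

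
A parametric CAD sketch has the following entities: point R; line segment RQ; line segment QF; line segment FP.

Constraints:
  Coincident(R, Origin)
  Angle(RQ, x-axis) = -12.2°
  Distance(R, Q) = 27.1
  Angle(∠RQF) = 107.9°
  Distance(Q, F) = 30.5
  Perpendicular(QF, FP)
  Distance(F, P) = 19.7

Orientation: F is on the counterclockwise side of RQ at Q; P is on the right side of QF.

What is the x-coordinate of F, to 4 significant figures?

41.78

R is at the origin; RQ runs at -12.2° with length 27.1, so Q = 27.1·(cos -12.2°, sin -12.2°) = (26.49, -5.727). ∠RQF = 107.9°, so QF runs at -12.2° + (180° − 107.9°) = 59.90° from the x-axis; with |QF| = 30.5, F = Q + 30.5·(cos 59.90°, sin 59.90°) = (41.78, 20.66). So F.x = 41.78.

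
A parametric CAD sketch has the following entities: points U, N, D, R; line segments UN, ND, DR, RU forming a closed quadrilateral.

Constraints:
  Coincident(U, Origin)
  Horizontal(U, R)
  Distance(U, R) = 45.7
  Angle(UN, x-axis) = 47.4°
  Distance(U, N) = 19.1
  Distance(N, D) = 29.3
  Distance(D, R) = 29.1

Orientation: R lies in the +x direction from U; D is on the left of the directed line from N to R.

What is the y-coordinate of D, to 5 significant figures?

28.216

Checks: |UR| = 45.70 ✓; |UN| = 19.10 ✓; |ND| = 29.30 ✓; |DR| = 29.10 ✓.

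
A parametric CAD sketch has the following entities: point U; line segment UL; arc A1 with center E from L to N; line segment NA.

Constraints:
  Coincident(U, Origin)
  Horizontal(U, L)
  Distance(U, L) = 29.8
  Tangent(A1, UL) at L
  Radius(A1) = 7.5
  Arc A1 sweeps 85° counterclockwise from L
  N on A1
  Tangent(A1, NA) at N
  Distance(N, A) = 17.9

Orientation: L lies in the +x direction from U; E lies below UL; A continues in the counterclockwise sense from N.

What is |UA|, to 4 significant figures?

32.25

U is at the origin; UL is horizontal with |UL| = 29.8 and L on the +x side, so L = (29.80, 0.000). The tangent condition forces EL to be normal to UL, so E = L + (0, -7.5) = (29.80, -7.500). On A1, L sits at bearing 90° from E; an 85° counterclockwise sweep puts N at bearing 175°, so N = E + 7.5·(cos 175°, sin 175°) = (22.33, -6.846). The tangent condition forces EN to be normal to NA, so NA runs along (−sin 175°, cos 175°); with |NA| = 17.9, A = (20.77, -24.68). Then |UA| = |A − U| = 32.25.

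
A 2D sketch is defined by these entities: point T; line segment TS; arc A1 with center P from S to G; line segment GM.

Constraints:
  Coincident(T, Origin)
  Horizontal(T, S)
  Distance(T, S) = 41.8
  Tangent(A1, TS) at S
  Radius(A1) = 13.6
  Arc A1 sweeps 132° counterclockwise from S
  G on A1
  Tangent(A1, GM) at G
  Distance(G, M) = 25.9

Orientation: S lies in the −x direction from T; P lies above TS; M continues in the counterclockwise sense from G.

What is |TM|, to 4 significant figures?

64.52

T is at the origin; T and S share the same y with |TS| = 41.8 and S on the −x side, so S = (-41.80, 0.000). Tangency of A1 to TS means the radius PS is perpendicular to TS, so P = S + (0, 13.6) = (-41.80, 13.60). On A1, S sits at bearing -90° from P; a 132° counterclockwise sweep puts G at bearing 42°, so G = P + 13.6·(cos 42°, sin 42°) = (-31.69, 22.70). The tangent condition forces PG to be normal to GM, so GM runs along (−sin 42°, cos 42°); with |GM| = 25.9, M = (-49.02, 41.95). Then |TM| = |M − T| = 64.52.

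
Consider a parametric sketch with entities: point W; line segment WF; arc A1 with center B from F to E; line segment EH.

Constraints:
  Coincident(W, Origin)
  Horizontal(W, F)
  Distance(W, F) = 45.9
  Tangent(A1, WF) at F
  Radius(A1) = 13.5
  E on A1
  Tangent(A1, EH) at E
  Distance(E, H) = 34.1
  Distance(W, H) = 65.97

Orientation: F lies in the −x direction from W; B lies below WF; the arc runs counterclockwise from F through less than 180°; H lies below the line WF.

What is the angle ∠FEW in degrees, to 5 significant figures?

39.551°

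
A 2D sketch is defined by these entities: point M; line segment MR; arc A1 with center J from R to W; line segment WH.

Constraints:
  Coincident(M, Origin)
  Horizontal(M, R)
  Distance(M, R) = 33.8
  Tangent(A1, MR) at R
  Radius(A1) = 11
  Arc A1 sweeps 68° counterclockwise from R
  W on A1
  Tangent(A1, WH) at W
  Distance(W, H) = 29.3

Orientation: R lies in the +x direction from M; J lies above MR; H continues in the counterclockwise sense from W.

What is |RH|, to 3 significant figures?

40.1

On A1, R sits at bearing -90° from J; a 68° counterclockwise sweep puts W at bearing -22°, so W = J + 11.0·(cos -22°, sin -22°) = (44.0, 6.88). A1 meets WH tangentially, so JW is at right angles to WH, so WH runs along (−sin -22°, cos -22°); with |WH| = 29.3, H = (55.0, 34.0). Then |RH| = |H − R| = 40.1.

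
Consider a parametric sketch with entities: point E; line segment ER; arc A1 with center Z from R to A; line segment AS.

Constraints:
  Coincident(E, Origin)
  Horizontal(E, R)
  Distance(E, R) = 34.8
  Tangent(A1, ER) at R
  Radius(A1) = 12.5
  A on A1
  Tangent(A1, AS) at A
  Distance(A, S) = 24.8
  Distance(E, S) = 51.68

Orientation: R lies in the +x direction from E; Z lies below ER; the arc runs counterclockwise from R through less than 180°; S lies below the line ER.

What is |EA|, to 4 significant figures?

28.88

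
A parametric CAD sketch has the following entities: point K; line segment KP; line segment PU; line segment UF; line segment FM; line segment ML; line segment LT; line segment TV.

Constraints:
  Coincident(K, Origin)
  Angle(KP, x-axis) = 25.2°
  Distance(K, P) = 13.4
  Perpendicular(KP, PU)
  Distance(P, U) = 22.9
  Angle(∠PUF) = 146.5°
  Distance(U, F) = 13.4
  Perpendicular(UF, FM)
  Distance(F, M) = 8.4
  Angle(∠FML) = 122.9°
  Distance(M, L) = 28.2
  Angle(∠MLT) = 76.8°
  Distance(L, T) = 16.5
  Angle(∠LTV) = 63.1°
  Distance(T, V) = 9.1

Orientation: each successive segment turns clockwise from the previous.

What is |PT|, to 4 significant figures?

5.519

∠FML = 122.9° gives ML at 114.6° from the x-axis; with |ML| = 28.2, L = (-0.1105, -1.422). ∠MLT = 76.8° gives LT at 11.40° from the x-axis; with |LT| = 16.5, T = (16.06, 1.840). Then |PT| = |T − P| = 5.519.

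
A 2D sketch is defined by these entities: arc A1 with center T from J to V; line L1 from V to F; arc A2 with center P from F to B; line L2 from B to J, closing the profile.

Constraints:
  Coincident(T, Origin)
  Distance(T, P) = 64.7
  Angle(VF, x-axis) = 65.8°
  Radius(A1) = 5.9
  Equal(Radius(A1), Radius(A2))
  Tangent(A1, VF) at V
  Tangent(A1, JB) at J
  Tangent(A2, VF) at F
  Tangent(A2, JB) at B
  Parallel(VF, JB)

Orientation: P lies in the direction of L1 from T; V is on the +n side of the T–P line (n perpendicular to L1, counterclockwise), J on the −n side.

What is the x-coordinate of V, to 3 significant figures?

-5.38

T is at the origin and P lies 64.7 along u from T, so P = 64.7·u = (26.5, 59.0). Tangency of A1 to both parallel lines with radius 5.9 puts V and J at T ± 5.9·n: V = (-5.38, 2.42), J = (5.38, -2.42). So V.x = -5.38.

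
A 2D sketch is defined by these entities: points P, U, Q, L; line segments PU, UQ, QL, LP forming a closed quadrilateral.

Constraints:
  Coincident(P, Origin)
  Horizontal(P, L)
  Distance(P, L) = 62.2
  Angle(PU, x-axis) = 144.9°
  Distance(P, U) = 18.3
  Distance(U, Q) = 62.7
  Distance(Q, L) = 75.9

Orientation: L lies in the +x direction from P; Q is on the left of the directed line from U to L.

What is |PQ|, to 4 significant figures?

65.81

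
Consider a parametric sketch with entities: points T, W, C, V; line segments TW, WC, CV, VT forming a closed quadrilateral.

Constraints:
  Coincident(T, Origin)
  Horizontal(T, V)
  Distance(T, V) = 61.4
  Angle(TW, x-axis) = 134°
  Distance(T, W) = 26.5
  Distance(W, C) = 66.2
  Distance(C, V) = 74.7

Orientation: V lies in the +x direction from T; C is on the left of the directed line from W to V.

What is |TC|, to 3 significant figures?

72.1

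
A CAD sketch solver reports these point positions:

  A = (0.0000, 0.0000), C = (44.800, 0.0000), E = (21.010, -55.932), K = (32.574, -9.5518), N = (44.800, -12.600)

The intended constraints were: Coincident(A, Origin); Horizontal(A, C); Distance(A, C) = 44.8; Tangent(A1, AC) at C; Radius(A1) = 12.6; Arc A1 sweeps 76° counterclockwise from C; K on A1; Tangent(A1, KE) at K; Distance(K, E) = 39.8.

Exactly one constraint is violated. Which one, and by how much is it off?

Distance(K, E) = 39.8 — off by 8.00.

A = (0.00, 0.00) ✓; A.y = 0.00, C.y = 0.00 ✓; |AC| = 44.80 ✓; ∠(NC, CA) = 90.00° ✓; |NC| = 12.60 ✓; bearing(N→K) − bearing(N→C) = 76.00° ✓; |NK| = 12.60 ✓; ∠(NK, KE) = 90.00° ✓; |KE| = 47.80 ✗.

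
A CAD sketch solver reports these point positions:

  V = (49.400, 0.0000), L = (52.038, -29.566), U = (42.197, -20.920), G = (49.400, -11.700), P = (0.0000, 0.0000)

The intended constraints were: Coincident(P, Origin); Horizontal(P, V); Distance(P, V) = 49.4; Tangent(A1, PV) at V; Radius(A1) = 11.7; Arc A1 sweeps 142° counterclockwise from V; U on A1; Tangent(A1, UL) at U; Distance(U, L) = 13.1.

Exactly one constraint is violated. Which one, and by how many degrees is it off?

Tangent(A1, UL) at U — off by 3.30°.

P = (0.00, 0.00) ✓; P.y = 0.00, V.y = 0.00 ✓; |PV| = 49.40 ✓; ∠(GV, VP) = 90.00° ✓; |GV| = 11.70 ✓; bearing(G→U) − bearing(G→V) = 142.0° ✓; |GU| = 11.70 ✓; ∠(GU, UL) = 93.30° ✗; |UL| = 13.10 ✓.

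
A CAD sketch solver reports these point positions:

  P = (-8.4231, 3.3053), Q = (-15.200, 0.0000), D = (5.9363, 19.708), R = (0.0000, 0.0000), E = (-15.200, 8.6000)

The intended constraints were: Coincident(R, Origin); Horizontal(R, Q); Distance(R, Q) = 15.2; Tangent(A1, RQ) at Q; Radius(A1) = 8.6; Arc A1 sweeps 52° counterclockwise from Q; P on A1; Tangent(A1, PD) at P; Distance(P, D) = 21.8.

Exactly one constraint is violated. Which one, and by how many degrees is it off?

Tangent(A1, PD) at P — off by 3.20°.

R = (0.00, 0.00) ✓; R.y = 0.00, Q.y = 0.00 ✓; |RQ| = 15.20 ✓; ∠(EQ, QR) = 90.00° ✓; |EQ| = 8.600 ✓; bearing(E→P) − bearing(E→Q) = 52.00° ✓; |EP| = 8.600 ✓; ∠(EP, PD) = 93.20° ✗; |PD| = 21.80 ✓.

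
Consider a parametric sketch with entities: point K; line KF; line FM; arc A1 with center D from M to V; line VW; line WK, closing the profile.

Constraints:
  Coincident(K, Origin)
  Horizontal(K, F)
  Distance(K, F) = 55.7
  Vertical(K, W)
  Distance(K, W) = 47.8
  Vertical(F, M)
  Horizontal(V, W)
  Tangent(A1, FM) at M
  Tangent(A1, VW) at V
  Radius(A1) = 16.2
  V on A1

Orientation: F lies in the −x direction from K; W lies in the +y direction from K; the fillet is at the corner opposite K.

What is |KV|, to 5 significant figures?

62.009

K is at the origin; K and F share the same y with |KF| = 55.7 and F on the −x side, so F = (-55.700, 0.0000). K and W share the same x with |KW| = 47.8 and W on the +y side, so W = (0.0000, 47.800). The virtual corner opposite K is at (-55.700, 47.800). The tangent condition forces DM to be normal to FM and A1 meets VW tangentially, so DV is at right angles to VW, with radius 16.2, so the center D sits 16.2 in from both sides at D = (-39.500, 31.600). That places the tangent points at M = (-55.700, 31.600) on FM and V = (-39.500, 47.800) on VW. Then |KV| = |V − K| = 62.009.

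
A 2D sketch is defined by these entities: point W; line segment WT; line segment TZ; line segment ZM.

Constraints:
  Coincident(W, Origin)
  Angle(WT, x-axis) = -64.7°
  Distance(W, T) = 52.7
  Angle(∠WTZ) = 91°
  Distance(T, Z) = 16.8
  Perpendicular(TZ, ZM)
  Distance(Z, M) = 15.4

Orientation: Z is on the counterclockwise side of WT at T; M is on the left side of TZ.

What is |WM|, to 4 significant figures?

41.29

W is at the origin; WT runs at -64.7° with length 52.7, so T = 52.7·(cos -64.7°, sin -64.7°) = (22.52, -47.65). ∠WTZ = 91.0°, so TZ runs at -64.7° + (180° − 91.0°) = 24.30° from the x-axis; with |TZ| = 16.8, Z = T + 16.8·(cos 24.30°, sin 24.30°) = (37.83, -40.73). The perpendicularity gives ZM at right angles to TZ; with |ZM| = 15.4 on the left of TZ, M = Z + 15.4·(-0.4115, 0.9114) = (31.50, -26.70). Then |WM| = |M − W| = 41.29.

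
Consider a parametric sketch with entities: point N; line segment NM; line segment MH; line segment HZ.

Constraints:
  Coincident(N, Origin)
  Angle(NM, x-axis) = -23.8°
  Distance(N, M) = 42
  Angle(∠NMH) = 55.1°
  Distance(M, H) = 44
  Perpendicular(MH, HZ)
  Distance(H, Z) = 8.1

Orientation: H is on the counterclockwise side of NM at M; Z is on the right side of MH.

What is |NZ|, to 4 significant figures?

47.00

N is at the origin; NM runs at -23.8° with length 42.0, so M = 42.0·(cos -23.8°, sin -23.8°) = (38.43, -16.95). ∠NMH = 55.1°, so MH runs at -23.8° + (180° − 55.1°) = 101.1° from the x-axis; with |MH| = 44.0, H = M + 44.0·(cos 101.1°, sin 101.1°) = (29.96, 26.23). MH ⟂ HZ; with |HZ| = 8.1 on the right of MH, Z = H + 8.1·(0.9813, 0.1925) = (37.91, 27.79). Then |NZ| = |Z − N| = 47.00.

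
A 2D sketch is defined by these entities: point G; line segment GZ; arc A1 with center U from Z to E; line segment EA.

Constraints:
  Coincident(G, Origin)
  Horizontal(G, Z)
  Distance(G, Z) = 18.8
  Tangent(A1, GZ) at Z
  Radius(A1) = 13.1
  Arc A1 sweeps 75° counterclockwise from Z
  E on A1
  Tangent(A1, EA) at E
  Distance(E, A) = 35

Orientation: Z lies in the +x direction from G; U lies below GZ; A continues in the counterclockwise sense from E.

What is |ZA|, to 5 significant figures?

48.633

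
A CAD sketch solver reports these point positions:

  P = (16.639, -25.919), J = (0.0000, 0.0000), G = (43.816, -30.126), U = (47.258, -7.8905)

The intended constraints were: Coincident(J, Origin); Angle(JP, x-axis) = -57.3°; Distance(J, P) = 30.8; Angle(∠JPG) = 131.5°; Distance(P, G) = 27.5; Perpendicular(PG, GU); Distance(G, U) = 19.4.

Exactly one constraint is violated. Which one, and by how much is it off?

Distance(G, U) = 19.4 — off by 3.10.

J = (0.00, 0.00) ✓; JP at -57.30° ✓; |JP| = 30.80 ✓; ∠JPG = 131.5° ✓; |PG| = 27.50 ✓; ∠(PG, GU) = 90.00° ✓; |GU| = 22.50 ✗.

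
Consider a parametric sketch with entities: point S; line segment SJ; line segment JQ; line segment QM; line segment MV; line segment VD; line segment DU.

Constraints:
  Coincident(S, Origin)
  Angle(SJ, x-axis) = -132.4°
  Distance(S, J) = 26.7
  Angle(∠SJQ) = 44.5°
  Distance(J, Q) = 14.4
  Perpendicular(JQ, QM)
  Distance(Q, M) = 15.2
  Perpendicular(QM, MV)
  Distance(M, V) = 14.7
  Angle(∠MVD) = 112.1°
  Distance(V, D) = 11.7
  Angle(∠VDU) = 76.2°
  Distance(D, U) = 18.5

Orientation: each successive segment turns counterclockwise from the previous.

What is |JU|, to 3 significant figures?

13.7

∠MVD = 112.1° gives VD at -109° from the x-axis; with |VD| = 11.7, D = (-22.9, -15.6). ∠VDU = 76.2° gives DU at -5.20° from the x-axis; with |DU| = 18.5, U = (-4.51, -17.3). Then |JU| = |U − J| = 13.7.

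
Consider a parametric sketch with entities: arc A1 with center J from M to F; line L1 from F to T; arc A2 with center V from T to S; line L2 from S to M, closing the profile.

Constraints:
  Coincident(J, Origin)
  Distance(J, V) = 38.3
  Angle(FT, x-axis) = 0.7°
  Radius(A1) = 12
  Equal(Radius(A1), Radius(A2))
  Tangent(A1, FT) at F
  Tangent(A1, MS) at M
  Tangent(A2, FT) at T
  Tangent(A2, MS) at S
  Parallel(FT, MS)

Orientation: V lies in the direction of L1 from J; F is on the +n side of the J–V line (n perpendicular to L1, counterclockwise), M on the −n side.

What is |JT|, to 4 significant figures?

40.14

The slot axis is L1's direction at 0.7°, so u = (cos 0.7°, sin 0.7°) = (0.9999, 0.01222) and n = (−sin 0.7°, cos 0.7°) = (-0.01222, 0.9999). J is at the origin and V lies 38.3 along u from J, so V = 38.3·u = (38.30, 0.4679). Tangency of A1 to both parallel lines with radius 12.0 puts F and M at J ± 12.0·n: F = (-0.1466, 12.00), M = (0.1466, -12.00). Equal radii place T and S the same way about V: T = V + 12.0·n = (38.15, 12.47), S = V − 12.0·n = (38.44, -11.53). Then |JT| = |T − J| = 40.14.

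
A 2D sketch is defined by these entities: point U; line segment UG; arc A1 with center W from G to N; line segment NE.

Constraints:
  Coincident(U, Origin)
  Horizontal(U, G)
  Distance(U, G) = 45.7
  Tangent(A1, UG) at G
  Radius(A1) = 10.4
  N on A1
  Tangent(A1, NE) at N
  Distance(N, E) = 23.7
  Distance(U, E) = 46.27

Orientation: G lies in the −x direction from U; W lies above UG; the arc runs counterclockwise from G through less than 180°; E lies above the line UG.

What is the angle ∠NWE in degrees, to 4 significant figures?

66.31°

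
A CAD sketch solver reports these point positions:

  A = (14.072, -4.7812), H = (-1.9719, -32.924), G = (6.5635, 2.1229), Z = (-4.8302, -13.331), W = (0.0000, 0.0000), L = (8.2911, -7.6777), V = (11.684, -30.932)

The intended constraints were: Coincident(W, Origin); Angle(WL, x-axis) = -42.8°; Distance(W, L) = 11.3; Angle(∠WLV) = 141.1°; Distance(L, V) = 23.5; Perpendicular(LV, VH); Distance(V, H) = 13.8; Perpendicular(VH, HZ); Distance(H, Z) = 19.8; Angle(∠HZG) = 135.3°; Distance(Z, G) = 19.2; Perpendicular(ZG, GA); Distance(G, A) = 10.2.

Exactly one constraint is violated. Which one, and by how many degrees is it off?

Perpendicular(ZG, GA) — off by 6.20°.

W = (0.00, 0.00) ✓; WL at -42.80° ✓; |WL| = 11.30 ✓; ∠WLV = 141.1° ✓; |LV| = 23.50 ✓; ∠(LV, VH) = 90.00° ✓; |VH| = 13.80 ✓; ∠(VH, HZ) = 90.00° ✓; |HZ| = 19.80 ✓; ∠HZG = 135.3° ✓; |ZG| = 19.20 ✓; ∠(ZG, GA) = 96.20° ✗; |GA| = 10.20 ✓.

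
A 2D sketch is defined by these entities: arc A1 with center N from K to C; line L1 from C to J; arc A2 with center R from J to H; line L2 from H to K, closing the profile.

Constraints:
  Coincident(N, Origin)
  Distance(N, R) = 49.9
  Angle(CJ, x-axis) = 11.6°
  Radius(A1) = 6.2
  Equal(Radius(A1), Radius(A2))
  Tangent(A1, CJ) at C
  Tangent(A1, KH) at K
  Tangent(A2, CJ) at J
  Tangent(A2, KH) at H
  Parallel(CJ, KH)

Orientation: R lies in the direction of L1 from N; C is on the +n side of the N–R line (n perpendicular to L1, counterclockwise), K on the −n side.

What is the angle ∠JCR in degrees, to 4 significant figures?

7.083°

Tangency of A1 to both parallel lines with radius 6.2 puts C and K at N ± 6.2·n: C = (-1.247, 6.073), K = (1.247, -6.073). Equal radii place J and H the same way about R: J = R + 6.2·n = (47.63, 16.11), H = R − 6.2·n = (50.13, 3.960). Then cos ∠JCR = CJ·CR / (|CJ||CR|), giving 7.083°.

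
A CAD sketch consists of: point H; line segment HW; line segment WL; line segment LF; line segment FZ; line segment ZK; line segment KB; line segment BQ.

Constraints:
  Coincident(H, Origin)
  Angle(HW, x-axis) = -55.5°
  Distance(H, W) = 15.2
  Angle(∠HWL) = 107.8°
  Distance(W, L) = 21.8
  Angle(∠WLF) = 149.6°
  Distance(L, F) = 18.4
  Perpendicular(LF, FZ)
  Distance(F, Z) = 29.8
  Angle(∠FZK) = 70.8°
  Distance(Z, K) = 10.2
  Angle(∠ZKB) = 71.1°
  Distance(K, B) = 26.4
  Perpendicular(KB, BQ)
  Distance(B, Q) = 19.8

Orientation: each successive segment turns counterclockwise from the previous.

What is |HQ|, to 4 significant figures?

56.69

H is at the origin; HW runs at -55.5° with length 15.2, so W = (8.609, -12.53). ∠HWL = 107.8° gives WL at 16.70° from the x-axis; with |WL| = 21.8, L = (29.49, -6.262). ∠WLF = 149.6° gives LF at 47.10° from the x-axis; with |LF| = 18.4, F = (42.02, 7.217). LF is perpendicular to FZ, so FZ runs at 137.1°; with |FZ| = 29.8, Z = (20.19, 27.50). ∠FZK = 70.8° gives ZK at -113.7° from the x-axis; with |ZK| = 10.2, K = (16.09, 18.16). ∠ZKB = 71.1° gives KB at -4.800° from the x-axis; with |KB| = 26.4, B = (42.39, 15.95). KB is perpendicular to BQ, so BQ runs at 85.20°; with |BQ| = 19.8, Q = (44.05, 35.68). Then |HQ| = |Q − H| = 56.69.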